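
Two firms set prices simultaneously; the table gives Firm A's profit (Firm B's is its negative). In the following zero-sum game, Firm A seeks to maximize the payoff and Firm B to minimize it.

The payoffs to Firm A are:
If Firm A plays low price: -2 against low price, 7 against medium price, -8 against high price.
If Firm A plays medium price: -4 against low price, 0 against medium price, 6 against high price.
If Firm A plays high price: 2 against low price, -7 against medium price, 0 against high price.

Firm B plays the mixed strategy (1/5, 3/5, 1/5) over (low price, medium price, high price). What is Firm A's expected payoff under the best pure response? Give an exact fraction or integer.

low price: (-2)·(1/5) + (7)·(3/5) + (-8)·(1/5) = 11/5.
medium price: (-4)·(1/5) + (0)·(3/5) + (6)·(1/5) = 2/5.
high price: (2)·(1/5) + (-7)·(3/5) + (0)·(1/5) = -19/5.
The best pure response is low price with expected payoff 11/5.

11/5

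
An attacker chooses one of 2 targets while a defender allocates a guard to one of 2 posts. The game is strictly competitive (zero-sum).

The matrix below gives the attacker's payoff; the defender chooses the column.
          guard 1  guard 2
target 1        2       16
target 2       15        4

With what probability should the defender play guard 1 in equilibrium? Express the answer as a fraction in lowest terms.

Row minima are 2 and 4, so the attacker's maximin is 4; column maxima are 15 and 16, so the defender's minimax is 15. These differ, so the equilibrium is in mixed strategies.
Let the defender play guard 1 with probability q. The attacker is indifferent when 2q + 16(1−q) = 15q + 4(1−q), giving q = 12/25.

12/25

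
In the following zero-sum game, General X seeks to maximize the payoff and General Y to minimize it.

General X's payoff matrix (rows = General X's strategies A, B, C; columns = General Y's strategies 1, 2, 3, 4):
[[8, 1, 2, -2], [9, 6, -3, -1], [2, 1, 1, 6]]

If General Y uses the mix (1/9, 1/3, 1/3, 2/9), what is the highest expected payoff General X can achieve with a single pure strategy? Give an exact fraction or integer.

20/9

A: (8)·(1/9) + (1)·(1/3) + (2)·(1/3) + (-2)·(2/9) = 13/9.
B: (9)·(1/9) + (6)·(1/3) + (-3)·(1/3) + (-1)·(2/9) = 16/9.
C: (2)·(1/9) + (1)·(1/3) + (1)·(1/3) + (6)·(2/9) = 20/9.
The best pure response is C with expected payoff 20/9.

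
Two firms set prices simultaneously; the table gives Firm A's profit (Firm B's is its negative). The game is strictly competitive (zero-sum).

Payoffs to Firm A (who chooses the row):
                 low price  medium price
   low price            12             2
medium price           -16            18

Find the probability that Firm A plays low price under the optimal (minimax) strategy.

Row minima are 2 and -16, so Firm A's maximin is 2; column maxima are 12 and 18, so Firm B's minimax is 12. These differ, so the equilibrium is in mixed strategies.
Let Firm A play low price with probability p. Firm B is indifferent when 12p − 16(1−p) = 2p + 18(1−p), giving p = 17/22.

17/22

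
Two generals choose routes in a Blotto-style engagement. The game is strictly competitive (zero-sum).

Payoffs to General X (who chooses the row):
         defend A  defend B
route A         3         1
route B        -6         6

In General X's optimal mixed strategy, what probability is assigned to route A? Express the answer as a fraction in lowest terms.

Row minima are 1 and -6, so General X's maximin is 1; column maxima are 3 and 6, so General Y's minimax is 3. These differ, so the equilibrium is in mixed strategies.
Let General X play route A with probability p. General Y is indifferent when 3p − 6(1−p) = p + 6(1−p), giving p = 6/7.

6/7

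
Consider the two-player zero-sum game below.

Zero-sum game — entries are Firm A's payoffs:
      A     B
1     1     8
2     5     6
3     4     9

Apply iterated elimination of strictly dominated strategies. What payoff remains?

Column B is strictly dominated by A for Firm B (1<8, 5<6, 4<9); eliminate B.
Row 1 is strictly dominated by row 2 (5>1); eliminate 1.
Row 3 is strictly dominated by row 2 (5>4); eliminate 3.
Only (2, A) remains, with payoff 5.

5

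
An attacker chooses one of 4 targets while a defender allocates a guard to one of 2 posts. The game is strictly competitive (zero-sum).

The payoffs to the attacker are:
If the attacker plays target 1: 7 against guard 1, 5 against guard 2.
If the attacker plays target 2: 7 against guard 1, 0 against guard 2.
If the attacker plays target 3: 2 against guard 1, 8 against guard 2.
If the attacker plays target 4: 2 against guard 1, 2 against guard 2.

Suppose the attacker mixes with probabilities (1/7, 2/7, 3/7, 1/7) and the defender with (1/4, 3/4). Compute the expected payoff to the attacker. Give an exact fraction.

61/14

Against (1/4, 3/4), each row's expected payoff is target 1: 11/2; target 2: 7/4; target 3: 13/2; target 4: 2.
Taking the (1/7, 2/7, 3/7, 1/7)-weighted average: (1/7)·(11/2) + (2/7)·(7/4) + (3/7)·(13/2) + (1/7)·(2) = 61/14.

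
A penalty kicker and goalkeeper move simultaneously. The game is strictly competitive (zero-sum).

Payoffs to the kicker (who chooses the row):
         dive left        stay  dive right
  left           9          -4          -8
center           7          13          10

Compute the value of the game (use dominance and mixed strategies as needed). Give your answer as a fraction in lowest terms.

73/10

Column stay is strictly dominated by dive right for the goalkeeper (it gives the kicker more in every row).
The remaining 2×2 game on (left, center) × (dive left, dive right) has no saddle point. Let the kicker play left with probability p; indifference gives 9p + 7(1−p) = −8p + 10(1−p), so p = 3/20.
Similarly the goalkeeper's optimal q on dive left is 9/10, and the value is 9·(9/10) + (-8)·(1/10) = 73/10.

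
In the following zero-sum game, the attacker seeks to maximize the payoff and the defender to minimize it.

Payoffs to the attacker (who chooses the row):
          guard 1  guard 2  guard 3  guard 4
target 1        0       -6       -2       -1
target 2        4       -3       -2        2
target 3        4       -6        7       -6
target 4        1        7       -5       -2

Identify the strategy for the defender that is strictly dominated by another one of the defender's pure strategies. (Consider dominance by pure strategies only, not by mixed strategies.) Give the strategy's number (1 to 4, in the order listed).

1

The defender prefers columns that give the attacker less. Compare guard 1 with guard 4: -1 < 0, 2 < 4, -6 < 4, -2 < 1.
So guard 4 strictly dominates guard 1 for the defender; guard 1 is strictly dominated.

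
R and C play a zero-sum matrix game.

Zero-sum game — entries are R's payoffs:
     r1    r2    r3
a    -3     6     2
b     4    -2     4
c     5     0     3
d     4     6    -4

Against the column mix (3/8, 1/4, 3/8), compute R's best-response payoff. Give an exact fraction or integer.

a: (-3)·(3/8) + (6)·(1/4) + (2)·(3/8) = 9/8.
b: (4)·(3/8) + (-2)·(1/4) + (4)·(3/8) = 5/2.
c: (5)·(3/8) + (0)·(1/4) + (3)·(3/8) = 3.
d: (4)·(3/8) + (6)·(1/4) + (-4)·(3/8) = 3/2.
The best pure response is c with expected payoff 3.

3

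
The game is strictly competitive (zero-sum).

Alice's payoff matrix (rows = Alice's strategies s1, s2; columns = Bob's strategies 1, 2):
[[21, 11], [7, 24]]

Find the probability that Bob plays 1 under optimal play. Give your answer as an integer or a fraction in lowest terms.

Row minima are 11 and 7, so Alice's maximin is 11; column maxima are 21 and 24, so Bob's minimax is 21. These differ, so the equilibrium is in mixed strategies.
Let Bob play 1 with probability q. Alice is indifferent when 21q + 11(1−q) = 7q + 24(1−q), giving q = 13/27.

13/27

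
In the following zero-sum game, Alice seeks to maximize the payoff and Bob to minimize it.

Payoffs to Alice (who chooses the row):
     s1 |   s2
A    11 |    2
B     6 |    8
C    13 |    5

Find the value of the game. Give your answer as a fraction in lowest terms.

37/5

Row A is strictly dominated by row C, so Alice never plays it.
The remaining 2×2 game on (B, C) × (s1, s2) has no saddle point. Let Alice play B with probability p; indifference gives 6p + 13(1−p) = 8p + 5(1−p), so p = 4/5.
Similarly Bob's optimal q on s1 is 3/10, and the value is 6·(3/10) + (8)·(7/10) = 37/5.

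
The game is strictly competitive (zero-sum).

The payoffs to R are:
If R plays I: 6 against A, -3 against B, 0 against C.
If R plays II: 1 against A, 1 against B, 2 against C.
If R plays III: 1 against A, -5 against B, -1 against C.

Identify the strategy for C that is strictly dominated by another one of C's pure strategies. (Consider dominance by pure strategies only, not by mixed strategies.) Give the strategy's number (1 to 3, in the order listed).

C prefers columns that give R less. Compare C with B: -3 < 0, 1 < 2, -5 < -1.
So B strictly dominates C for C; C is strictly dominated.

3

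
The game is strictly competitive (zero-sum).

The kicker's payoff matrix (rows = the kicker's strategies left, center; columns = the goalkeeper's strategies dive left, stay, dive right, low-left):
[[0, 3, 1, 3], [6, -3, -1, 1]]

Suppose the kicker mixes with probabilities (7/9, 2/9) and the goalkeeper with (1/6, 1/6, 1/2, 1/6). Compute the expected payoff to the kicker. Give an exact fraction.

65/54

Against (1/6, 1/6, 1/2, 1/6), each row's expected payoff is left: 3/2; center: 1/6.
Taking the (7/9, 2/9)-weighted average: (7/9)·(3/2) + (2/9)·(1/6) = 65/54.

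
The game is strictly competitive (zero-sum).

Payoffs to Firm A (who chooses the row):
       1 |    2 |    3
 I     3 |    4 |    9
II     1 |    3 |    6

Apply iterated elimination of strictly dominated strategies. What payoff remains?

Column 2 is strictly dominated by 1 for Firm B (3<4, 1<3); eliminate 2.
Column 3 is strictly dominated by 1 for Firm B (3<9, 1<6); eliminate 3.
Row II is strictly dominated by row I (3>1); eliminate II.
Only (I, 1) remains, with payoff 3.

3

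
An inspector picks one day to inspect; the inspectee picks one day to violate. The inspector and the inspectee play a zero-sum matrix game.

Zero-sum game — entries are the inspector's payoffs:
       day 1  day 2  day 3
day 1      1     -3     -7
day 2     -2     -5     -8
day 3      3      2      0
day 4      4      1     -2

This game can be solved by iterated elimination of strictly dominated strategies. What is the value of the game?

Row day 1 is strictly dominated by row day 3 (3>1, 2>-3, 0>-7); eliminate day 1.
Row day 2 is strictly dominated by row day 3 (3>-2, 2>-5, 0>-8); eliminate day 2.
Column day 2 is strictly dominated by day 3 for the inspectee (0<2, -2<1); eliminate day 2.
Column day 1 is strictly dominated by day 3 for the inspectee (0<3, -2<4); eliminate day 1.
Row day 4 is strictly dominated by row day 3 (0>-2); eliminate day 4.
Only (day 3, day 3) remains, with payoff 0.

0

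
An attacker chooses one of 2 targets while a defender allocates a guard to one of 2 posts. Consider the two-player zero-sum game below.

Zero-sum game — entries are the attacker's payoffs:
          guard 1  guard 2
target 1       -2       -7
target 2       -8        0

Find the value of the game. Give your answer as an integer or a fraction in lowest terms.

Row minima are -7 and -8, so the attacker's maximin is -7; column maxima are -2 and 0, so the defender's minimax is -2. These differ, so the equilibrium is in mixed strategies.
Let the attacker play target 1 with probability p. The defender is indifferent when −2p − 8(1−p) = −7p, giving p = 8/13.
Let the defender play guard 1 with probability q. The attacker is indifferent when −2q − 7(1−q) = −8q, giving q = 7/13.
The value is -2·(7/13) + (-7)·(6/13) = -56/13.

-56/13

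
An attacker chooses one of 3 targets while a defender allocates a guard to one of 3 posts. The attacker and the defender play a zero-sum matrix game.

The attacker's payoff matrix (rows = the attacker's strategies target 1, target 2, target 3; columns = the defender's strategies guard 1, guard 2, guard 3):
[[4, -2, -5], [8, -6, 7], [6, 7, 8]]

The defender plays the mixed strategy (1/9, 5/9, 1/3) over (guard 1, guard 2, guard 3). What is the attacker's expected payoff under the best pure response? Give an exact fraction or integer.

target 1: (4)·(1/9) + (-2)·(5/9) + (-5)·(1/3) = -7/3.
target 2: (8)·(1/9) + (-6)·(5/9) + (7)·(1/3) = -1/9.
target 3: (6)·(1/9) + (7)·(5/9) + (8)·(1/3) = 65/9.
The best pure response is target 3 with expected payoff 65/9.

65/9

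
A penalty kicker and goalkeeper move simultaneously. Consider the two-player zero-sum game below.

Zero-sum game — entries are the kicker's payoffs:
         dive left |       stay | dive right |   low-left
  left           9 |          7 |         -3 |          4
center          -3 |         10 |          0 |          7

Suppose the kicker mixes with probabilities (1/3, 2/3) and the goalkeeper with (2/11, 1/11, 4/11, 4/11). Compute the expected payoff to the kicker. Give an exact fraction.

31/11

Against (2/11, 1/11, 4/11, 4/11), each row's expected payoff is left: 29/11; center: 32/11.
Taking the (1/3, 2/3)-weighted average: (1/3)·(29/11) + (2/3)·(32/11) = 31/11.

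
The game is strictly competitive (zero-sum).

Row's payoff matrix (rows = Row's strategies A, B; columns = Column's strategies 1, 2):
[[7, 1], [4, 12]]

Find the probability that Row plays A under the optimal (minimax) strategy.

4/7

Row minima are 1 and 4, so Row's maximin is 4; column maxima are 7 and 12, so Column's minimax is 7. These differ, so the equilibrium is in mixed strategies.
Let Row play A with probability p. Column is indifferent when 7p + 4(1−p) = p + 12(1−p), giving p = 4/7.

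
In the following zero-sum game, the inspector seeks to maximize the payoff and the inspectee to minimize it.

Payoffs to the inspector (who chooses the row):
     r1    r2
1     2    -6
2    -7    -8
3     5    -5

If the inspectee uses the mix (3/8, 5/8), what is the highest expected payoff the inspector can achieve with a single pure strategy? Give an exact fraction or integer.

1: (2)·(3/8) + (-6)·(5/8) = -3.
2: (-7)·(3/8) + (-8)·(5/8) = -61/8.
3: (5)·(3/8) + (-5)·(5/8) = -5/4.
The best pure response is 3 with expected payoff -5/4.

-5/4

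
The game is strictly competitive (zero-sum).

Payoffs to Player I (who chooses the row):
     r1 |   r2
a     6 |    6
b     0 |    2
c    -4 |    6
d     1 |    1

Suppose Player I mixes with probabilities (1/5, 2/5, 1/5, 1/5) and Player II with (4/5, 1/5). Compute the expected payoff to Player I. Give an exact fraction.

Against (4/5, 1/5), each row's expected payoff is a: 6; b: 2/5; c: -2; d: 1.
Taking the (1/5, 2/5, 1/5, 1/5)-weighted average: (1/5)·(6) + (2/5)·(2/5) + (1/5)·(-2) + (1/5)·(1) = 29/25.

29/25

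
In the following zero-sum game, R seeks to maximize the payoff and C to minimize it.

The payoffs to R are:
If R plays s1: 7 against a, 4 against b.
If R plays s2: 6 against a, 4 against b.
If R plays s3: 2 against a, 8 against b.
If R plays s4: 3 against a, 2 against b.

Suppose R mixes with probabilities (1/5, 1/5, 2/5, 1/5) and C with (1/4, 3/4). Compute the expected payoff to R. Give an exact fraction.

Against (1/4, 3/4), each row's expected payoff is s1: 19/4; s2: 9/2; s3: 13/2; s4: 9/4.
Taking the (1/5, 1/5, 2/5, 1/5)-weighted average: (1/5)·(19/4) + (1/5)·(9/2) + (2/5)·(13/2) + (1/5)·(9/4) = 49/10.

49/10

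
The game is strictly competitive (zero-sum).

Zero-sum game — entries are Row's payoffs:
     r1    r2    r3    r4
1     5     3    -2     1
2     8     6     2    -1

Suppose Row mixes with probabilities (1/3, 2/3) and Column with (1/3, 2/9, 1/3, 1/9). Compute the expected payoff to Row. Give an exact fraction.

98/27

Against (1/3, 2/9, 1/3, 1/9), each row's expected payoff is 1: 16/9; 2: 41/9.
Taking the (1/3, 2/3)-weighted average: (1/3)·(16/9) + (2/3)·(41/9) = 98/27.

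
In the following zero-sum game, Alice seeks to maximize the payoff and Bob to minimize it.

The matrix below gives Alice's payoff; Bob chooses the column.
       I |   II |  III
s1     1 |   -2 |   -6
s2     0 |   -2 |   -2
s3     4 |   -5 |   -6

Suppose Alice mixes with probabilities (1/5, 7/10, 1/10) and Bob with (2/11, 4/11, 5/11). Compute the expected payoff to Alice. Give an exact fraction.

-24/11

Against (2/11, 4/11, 5/11), each row's expected payoff is s1: -36/11; s2: -18/11; s3: -42/11.
Taking the (1/5, 7/10, 1/10)-weighted average: (1/5)·(-36/11) + (7/10)·(-18/11) + (1/10)·(-42/11) = -24/11.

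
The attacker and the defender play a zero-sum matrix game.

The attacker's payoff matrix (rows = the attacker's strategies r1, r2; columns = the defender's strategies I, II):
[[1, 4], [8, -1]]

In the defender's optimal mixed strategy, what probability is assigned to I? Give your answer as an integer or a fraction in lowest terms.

5/12

Row minima are 1 and -1, so the attacker's maximin is 1; column maxima are 8 and 4, so the defender's minimax is 4. These differ, so the equilibrium is in mixed strategies.
Let the defender play I with probability q. The attacker is indifferent when q + 4(1−q) = 8q − (1−q), giving q = 5/12.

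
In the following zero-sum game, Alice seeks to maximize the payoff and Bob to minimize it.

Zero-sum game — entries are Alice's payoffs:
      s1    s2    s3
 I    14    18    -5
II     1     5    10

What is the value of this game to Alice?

145/28

Column s2 is strictly dominated by s1 for Bob (it gives Alice more in every row).
The remaining 2×2 game on (I, II) × (s1, s3) has no saddle point. Let Alice play I with probability p; indifference gives 14p + (1−p) = −5p + 10(1−p), so p = 9/28.
Similarly Bob's optimal q on s1 is 15/28, and the value is 14·(15/28) + (-5)·(13/28) = 145/28.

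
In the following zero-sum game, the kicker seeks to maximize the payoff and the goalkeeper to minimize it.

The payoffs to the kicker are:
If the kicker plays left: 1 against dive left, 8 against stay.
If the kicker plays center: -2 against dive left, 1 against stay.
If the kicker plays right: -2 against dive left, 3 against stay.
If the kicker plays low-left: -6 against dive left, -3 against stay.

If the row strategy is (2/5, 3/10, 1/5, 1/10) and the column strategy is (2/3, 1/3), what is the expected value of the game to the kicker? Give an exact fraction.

Against (2/3, 1/3), each row's expected payoff is left: 10/3; center: -1; right: -1/3; low-left: -5.
Taking the (2/5, 3/10, 1/5, 1/10)-weighted average: (2/5)·(10/3) + (3/10)·(-1) + (1/5)·(-1/3) + (1/10)·(-5) = 7/15.

7/15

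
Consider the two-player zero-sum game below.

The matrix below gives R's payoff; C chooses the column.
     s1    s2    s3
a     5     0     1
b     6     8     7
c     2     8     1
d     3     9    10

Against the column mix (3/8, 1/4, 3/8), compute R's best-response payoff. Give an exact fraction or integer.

a: (5)·(3/8) + (0)·(1/4) + (1)·(3/8) = 9/4.
b: (6)·(3/8) + (8)·(1/4) + (7)·(3/8) = 55/8.
c: (2)·(3/8) + (8)·(1/4) + (1)·(3/8) = 25/8.
d: (3)·(3/8) + (9)·(1/4) + (10)·(3/8) = 57/8.
The best pure response is d with expected payoff 57/8.

57/8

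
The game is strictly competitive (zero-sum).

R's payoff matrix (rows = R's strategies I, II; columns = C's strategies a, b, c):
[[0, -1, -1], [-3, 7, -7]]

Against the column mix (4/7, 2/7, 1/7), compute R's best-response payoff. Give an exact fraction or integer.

I: (0)·(4/7) + (-1)·(2/7) + (-1)·(1/7) = -3/7.
II: (-3)·(4/7) + (7)·(2/7) + (-7)·(1/7) = -5/7.
The best pure response is I with expected payoff -3/7.

-3/7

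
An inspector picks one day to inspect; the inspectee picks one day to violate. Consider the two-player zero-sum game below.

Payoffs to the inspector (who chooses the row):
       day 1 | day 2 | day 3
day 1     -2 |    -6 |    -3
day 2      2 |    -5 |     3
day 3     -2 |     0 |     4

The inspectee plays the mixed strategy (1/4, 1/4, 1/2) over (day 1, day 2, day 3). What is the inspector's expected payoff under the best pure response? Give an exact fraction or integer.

3/2

day 1: (-2)·(1/4) + (-6)·(1/4) + (-3)·(1/2) = -7/2.
day 2: (2)·(1/4) + (-5)·(1/4) + (3)·(1/2) = 3/4.
day 3: (-2)·(1/4) + (0)·(1/4) + (4)·(1/2) = 3/2.
The best pure response is day 3 with expected payoff 3/2.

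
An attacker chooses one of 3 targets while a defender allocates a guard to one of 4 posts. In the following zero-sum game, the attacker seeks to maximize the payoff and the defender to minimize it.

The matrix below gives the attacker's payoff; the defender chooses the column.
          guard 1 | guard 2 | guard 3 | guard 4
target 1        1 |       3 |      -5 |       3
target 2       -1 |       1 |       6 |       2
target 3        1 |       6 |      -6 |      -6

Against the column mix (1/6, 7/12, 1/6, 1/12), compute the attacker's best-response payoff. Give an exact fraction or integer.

target 1: (1)·(1/6) + (3)·(7/12) + (-5)·(1/6) + (3)·(1/12) = 4/3.
target 2: (-1)·(1/6) + (1)·(7/12) + (6)·(1/6) + (2)·(1/12) = 19/12.
target 3: (1)·(1/6) + (6)·(7/12) + (-6)·(1/6) + (-6)·(1/12) = 13/6.
The best pure response is target 3 with expected payoff 13/6.

13/6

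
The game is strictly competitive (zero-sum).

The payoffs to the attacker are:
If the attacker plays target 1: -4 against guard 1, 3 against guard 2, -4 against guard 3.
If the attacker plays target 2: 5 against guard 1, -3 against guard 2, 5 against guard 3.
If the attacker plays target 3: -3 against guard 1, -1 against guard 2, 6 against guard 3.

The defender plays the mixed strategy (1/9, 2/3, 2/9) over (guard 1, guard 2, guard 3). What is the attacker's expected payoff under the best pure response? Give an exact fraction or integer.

2/3

target 1: (-4)·(1/9) + (3)·(2/3) + (-4)·(2/9) = 2/3.
target 2: (5)·(1/9) + (-3)·(2/3) + (5)·(2/9) = -1/3.
target 3: (-3)·(1/9) + (-1)·(2/3) + (6)·(2/9) = 1/3.
The best pure response is target 1 with expected payoff 2/3.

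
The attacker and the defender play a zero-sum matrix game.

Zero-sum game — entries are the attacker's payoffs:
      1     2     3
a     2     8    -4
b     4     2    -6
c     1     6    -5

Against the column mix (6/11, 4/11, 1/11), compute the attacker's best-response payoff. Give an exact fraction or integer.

40/11

a: (2)·(6/11) + (8)·(4/11) + (-4)·(1/11) = 40/11.
b: (4)·(6/11) + (2)·(4/11) + (-6)·(1/11) = 26/11.
c: (1)·(6/11) + (6)·(4/11) + (-5)·(1/11) = 25/11.
The best pure response is a with expected payoff 40/11.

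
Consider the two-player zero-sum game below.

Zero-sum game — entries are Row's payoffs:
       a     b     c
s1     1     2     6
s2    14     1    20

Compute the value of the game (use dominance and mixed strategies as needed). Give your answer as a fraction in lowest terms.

27/14

Column c is strictly dominated by a for Column (it gives Row more in every row).
The remaining 2×2 game on (s1, s2) × (a, b) has no saddle point. Let Row play s1 with probability p; indifference gives p + 14(1−p) = 2p + (1−p), so p = 13/14.
Similarly Column's optimal q on a is 1/14, and the value is 1·(1/14) + (2)·(13/14) = 27/14.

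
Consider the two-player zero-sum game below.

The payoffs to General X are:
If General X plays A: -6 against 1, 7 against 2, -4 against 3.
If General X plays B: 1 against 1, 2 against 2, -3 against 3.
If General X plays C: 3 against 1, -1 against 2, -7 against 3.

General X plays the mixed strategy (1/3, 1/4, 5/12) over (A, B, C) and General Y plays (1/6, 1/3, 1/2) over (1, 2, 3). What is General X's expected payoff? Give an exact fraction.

Against (1/6, 1/3, 1/2), each row's expected payoff is A: -2/3; B: -2/3; C: -10/3.
Taking the (1/3, 1/4, 5/12)-weighted average: (1/3)·(-2/3) + (1/4)·(-2/3) + (5/12)·(-10/3) = -16/9.

-16/9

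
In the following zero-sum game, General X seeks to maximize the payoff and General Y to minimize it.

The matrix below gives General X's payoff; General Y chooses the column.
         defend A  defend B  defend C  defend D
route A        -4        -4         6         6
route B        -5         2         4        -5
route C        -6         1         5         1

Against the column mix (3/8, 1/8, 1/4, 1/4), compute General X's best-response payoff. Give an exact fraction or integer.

route A: (-4)·(3/8) + (-4)·(1/8) + (6)·(1/4) + (6)·(1/4) = 1.
route B: (-5)·(3/8) + (2)·(1/8) + (4)·(1/4) + (-5)·(1/4) = -15/8.
route C: (-6)·(3/8) + (1)·(1/8) + (5)·(1/4) + (1)·(1/4) = -5/8.
The best pure response is route A with expected payoff 1.

1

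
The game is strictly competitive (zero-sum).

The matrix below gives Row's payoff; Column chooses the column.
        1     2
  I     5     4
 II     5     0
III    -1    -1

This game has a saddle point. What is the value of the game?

Row minima: 4, 0, -1 → Row's maximin is 4.
Column maxima: 5, 4 → Column's minimax is 4.
They coincide at (I, 2), so the value is 4.

4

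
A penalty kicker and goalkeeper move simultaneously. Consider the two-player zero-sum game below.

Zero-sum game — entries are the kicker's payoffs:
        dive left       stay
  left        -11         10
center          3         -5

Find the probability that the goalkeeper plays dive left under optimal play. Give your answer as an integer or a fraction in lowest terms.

15/29

Row minima are -11 and -5, so the kicker's maximin is -5; column maxima are 3 and 10, so the goalkeeper's minimax is 3. These differ, so the equilibrium is in mixed strategies.
Let the goalkeeper play dive left with probability q. The kicker is indifferent when −11q + 10(1−q) = 3q − 5(1−q), giving q = 15/29.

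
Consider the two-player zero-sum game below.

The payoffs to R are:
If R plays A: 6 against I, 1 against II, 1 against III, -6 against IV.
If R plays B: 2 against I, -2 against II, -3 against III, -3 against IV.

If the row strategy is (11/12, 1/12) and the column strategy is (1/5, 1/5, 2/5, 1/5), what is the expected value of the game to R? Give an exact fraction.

Against (1/5, 1/5, 2/5, 1/5), each row's expected payoff is A: 3/5; B: -9/5.
Taking the (11/12, 1/12)-weighted average: (11/12)·(3/5) + (1/12)·(-9/5) = 2/5.

2/5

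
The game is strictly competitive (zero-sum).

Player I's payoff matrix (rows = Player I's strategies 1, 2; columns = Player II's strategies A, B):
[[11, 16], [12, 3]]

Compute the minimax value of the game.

159/14

Row minima are 11 and 3, so Player I's maximin is 11; column maxima are 12 and 16, so Player II's minimax is 12. These differ, so the equilibrium is in mixed strategies.
Let Player I play 1 with probability p. Player II is indifferent when 11p + 12(1−p) = 16p + 3(1−p), giving p = 9/14.
Let Player II play A with probability q. Player I is indifferent when 11q + 16(1−q) = 12q + 3(1−q), giving q = 13/14.
The value is 11·(13/14) + (16)·(1/14) = 159/14.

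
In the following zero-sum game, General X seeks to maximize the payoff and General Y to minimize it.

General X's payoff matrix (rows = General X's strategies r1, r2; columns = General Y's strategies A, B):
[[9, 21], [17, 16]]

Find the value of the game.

213/13

Row minima are 9 and 16, so General X's maximin is 16; column maxima are 17 and 21, so General Y's minimax is 17. These differ, so the equilibrium is in mixed strategies.
Let General X play r1 with probability p. General Y is indifferent when 9p + 17(1−p) = 21p + 16(1−p), giving p = 1/13.
Let General Y play A with probability q. General X is indifferent when 9q + 21(1−q) = 17q + 16(1−q), giving q = 5/13.
The value is 9·(5/13) + (21)·(8/13) = 213/13.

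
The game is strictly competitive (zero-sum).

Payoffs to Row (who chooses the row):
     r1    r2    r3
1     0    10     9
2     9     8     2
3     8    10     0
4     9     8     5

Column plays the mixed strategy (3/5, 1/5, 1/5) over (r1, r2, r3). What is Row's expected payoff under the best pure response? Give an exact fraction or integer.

1: (0)·(3/5) + (10)·(1/5) + (9)·(1/5) = 19/5.
2: (9)·(3/5) + (8)·(1/5) + (2)·(1/5) = 37/5.
3: (8)·(3/5) + (10)·(1/5) + (0)·(1/5) = 34/5.
4: (9)·(3/5) + (8)·(1/5) + (5)·(1/5) = 8.
The best pure response is 4 with expected payoff 8.

8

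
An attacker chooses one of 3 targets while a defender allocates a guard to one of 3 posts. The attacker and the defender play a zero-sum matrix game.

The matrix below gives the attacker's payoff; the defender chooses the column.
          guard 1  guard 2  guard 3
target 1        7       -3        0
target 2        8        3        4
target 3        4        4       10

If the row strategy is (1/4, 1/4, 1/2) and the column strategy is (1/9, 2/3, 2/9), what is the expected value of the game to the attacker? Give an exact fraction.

119/36

Against (1/9, 2/3, 2/9), each row's expected payoff is target 1: -11/9; target 2: 34/9; target 3: 16/3.
Taking the (1/4, 1/4, 1/2)-weighted average: (1/4)·(-11/9) + (1/4)·(34/9) + (1/2)·(16/3) = 119/36.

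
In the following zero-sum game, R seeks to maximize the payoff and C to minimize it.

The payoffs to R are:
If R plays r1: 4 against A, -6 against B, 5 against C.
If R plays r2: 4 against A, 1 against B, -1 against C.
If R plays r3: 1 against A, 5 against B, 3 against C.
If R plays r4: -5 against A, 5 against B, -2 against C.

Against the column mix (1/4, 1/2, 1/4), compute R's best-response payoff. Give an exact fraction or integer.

r1: (4)·(1/4) + (-6)·(1/2) + (5)·(1/4) = -3/4.
r2: (4)·(1/4) + (1)·(1/2) + (-1)·(1/4) = 5/4.
r3: (1)·(1/4) + (5)·(1/2) + (3)·(1/4) = 7/2.
r4: (-5)·(1/4) + (5)·(1/2) + (-2)·(1/4) = 3/4.
The best pure response is r3 with expected payoff 7/2.

7/2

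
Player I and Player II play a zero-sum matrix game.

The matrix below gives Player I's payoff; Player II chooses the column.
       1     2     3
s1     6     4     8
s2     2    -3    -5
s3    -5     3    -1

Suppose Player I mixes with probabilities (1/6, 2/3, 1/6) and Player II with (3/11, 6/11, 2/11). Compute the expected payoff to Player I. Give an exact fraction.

-29/66

Against (3/11, 6/11, 2/11), each row's expected payoff is s1: 58/11; s2: -2; s3: 1/11.
Taking the (1/6, 2/3, 1/6)-weighted average: (1/6)·(58/11) + (2/3)·(-2) + (1/6)·(1/11) = -29/66.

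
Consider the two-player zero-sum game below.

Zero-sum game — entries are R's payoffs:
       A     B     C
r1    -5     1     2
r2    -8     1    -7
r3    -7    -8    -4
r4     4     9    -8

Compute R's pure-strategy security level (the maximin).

-5

The worst-case payoff for each row is r1: -5, r2: -8, r3: -8, r4: -8.
The best of these is -5.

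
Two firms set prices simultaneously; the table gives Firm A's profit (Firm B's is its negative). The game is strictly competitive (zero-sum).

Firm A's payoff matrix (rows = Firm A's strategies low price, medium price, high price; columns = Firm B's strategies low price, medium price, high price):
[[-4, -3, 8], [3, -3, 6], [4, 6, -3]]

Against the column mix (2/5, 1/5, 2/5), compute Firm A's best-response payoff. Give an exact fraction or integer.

3

low price: (-4)·(2/5) + (-3)·(1/5) + (8)·(2/5) = 1.
medium price: (3)·(2/5) + (-3)·(1/5) + (6)·(2/5) = 3.
high price: (4)·(2/5) + (6)·(1/5) + (-3)·(2/5) = 8/5.
The best pure response is medium price with expected payoff 3.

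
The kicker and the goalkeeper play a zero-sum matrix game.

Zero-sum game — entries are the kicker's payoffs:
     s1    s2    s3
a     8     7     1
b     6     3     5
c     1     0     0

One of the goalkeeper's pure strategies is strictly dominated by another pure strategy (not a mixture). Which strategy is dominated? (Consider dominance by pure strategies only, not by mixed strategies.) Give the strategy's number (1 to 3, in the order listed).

The goalkeeper prefers columns that give the kicker less. Compare s1 with s2: 7 < 8, 3 < 6, 0 < 1.
So s2 strictly dominates s1 for the goalkeeper; s1 is strictly dominated.

1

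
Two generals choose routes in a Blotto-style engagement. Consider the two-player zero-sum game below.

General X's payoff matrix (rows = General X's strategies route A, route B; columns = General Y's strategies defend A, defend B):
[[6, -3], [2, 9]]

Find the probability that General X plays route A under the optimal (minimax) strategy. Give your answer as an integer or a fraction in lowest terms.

Row minima are -3 and 2, so General X's maximin is 2; column maxima are 6 and 9, so General Y's minimax is 6. These differ, so the equilibrium is in mixed strategies.
Let General X play route A with probability p. General Y is indifferent when 6p + 2(1−p) = −3p + 9(1−p), giving p = 7/16.

7/16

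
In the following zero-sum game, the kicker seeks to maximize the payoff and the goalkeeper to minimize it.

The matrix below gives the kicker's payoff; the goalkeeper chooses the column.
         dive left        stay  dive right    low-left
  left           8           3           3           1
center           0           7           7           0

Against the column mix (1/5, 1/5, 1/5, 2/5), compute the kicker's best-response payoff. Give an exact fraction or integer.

left: (8)·(1/5) + (3)·(1/5) + (3)·(1/5) + (1)·(2/5) = 16/5.
center: (0)·(1/5) + (7)·(1/5) + (7)·(1/5) + (0)·(2/5) = 14/5.
The best pure response is left with expected payoff 16/5.

16/5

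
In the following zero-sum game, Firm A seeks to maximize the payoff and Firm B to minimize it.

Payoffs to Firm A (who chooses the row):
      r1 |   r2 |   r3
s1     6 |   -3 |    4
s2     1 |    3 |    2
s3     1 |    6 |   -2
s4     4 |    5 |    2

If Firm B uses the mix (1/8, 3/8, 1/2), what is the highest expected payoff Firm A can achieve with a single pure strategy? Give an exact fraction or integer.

27/8

s1: (6)·(1/8) + (-3)·(3/8) + (4)·(1/2) = 13/8.
s2: (1)·(1/8) + (3)·(3/8) + (2)·(1/2) = 9/4.
s3: (1)·(1/8) + (6)·(3/8) + (-2)·(1/2) = 11/8.
s4: (4)·(1/8) + (5)·(3/8) + (2)·(1/2) = 27/8.
The best pure response is s4 with expected payoff 27/8.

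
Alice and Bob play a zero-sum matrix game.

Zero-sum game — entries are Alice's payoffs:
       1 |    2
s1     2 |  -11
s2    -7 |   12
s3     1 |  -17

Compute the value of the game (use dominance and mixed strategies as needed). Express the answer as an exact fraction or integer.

Row s3 is strictly dominated by row s1, so Alice never plays it.
The remaining 2×2 game on (s1, s2) × (1, 2) has no saddle point. Let Alice play s1 with probability p; indifference gives 2p − 7(1−p) = −11p + 12(1−p), so p = 19/32.
Similarly Bob's optimal q on 1 is 23/32, and the value is 2·(23/32) + (-11)·(9/32) = -53/32.

-53/32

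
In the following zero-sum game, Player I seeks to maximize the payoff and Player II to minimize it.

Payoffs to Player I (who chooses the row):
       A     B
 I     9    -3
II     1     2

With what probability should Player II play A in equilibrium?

Row minima are -3 and 1, so Player I's maximin is 1; column maxima are 9 and 2, so Player II's minimax is 2. These differ, so the equilibrium is in mixed strategies.
Let Player II play A with probability q. Player I is indifferent when 9q − 3(1−q) = q + 2(1−q), giving q = 5/13.

5/13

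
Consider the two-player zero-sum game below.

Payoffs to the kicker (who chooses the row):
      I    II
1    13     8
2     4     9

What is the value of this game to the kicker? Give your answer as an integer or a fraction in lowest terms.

17/2

Row minima are 8 and 4, so the kicker's maximin is 8; column maxima are 13 and 9, so the goalkeeper's minimax is 9. These differ, so the equilibrium is in mixed strategies.
Let the kicker play 1 with probability p. The goalkeeper is indifferent when 13p + 4(1−p) = 8p + 9(1−p), giving p = 1/2.
Let the goalkeeper play I with probability q. The kicker is indifferent when 13q + 8(1−q) = 4q + 9(1−q), giving q = 1/10.
The value is 13·(1/10) + (8)·(9/10) = 17/2.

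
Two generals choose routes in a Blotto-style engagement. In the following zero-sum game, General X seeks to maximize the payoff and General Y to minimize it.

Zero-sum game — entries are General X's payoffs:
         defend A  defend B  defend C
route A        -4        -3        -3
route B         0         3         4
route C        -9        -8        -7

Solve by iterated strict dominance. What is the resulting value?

0

Column defend B is strictly dominated by defend A for General Y (-4<-3, 0<3, -9<-8); eliminate defend B.
Row route A is strictly dominated by row route B (0>-4, 4>-3); eliminate route A.
Row route C is strictly dominated by row route B (0>-9, 4>-7); eliminate route C.
Column defend C is strictly dominated by defend A for General Y (0<4); eliminate defend C.
Only (route B, defend A) remains, with payoff 0.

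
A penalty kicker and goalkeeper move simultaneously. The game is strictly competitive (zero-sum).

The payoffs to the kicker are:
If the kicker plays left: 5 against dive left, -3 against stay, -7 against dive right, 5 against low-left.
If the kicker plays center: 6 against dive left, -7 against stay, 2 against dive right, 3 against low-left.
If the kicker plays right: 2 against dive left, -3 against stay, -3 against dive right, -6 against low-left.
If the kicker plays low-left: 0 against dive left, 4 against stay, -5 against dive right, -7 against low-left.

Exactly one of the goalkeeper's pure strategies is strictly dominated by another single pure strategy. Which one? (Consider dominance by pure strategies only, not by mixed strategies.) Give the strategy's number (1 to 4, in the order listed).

The goalkeeper prefers columns that give the kicker less. Compare dive left with dive right: -7 < 5, 2 < 6, -3 < 2, -5 < 0.
So dive right strictly dominates dive left for the goalkeeper; dive left is strictly dominated.

1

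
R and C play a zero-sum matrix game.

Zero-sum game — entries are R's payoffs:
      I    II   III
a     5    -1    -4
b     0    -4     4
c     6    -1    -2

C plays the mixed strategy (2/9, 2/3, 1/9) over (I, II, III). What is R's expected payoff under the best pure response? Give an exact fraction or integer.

a: (5)·(2/9) + (-1)·(2/3) + (-4)·(1/9) = 0.
b: (0)·(2/9) + (-4)·(2/3) + (4)·(1/9) = -20/9.
c: (6)·(2/9) + (-1)·(2/3) + (-2)·(1/9) = 4/9.
The best pure response is c with expected payoff 4/9.

4/9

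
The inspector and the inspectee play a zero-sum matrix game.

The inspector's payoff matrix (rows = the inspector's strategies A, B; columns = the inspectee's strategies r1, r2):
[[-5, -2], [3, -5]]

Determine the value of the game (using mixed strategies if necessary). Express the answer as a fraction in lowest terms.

Row minima are -5 and -5, so the inspector's maximin is -5; column maxima are 3 and -2, so the inspectee's minimax is -2. These differ, so the equilibrium is in mixed strategies.
Let the inspector play A with probability p. The inspectee is indifferent when −5p + 3(1−p) = −2p − 5(1−p), giving p = 8/11.
Let the inspectee play r1 with probability q. The inspector is indifferent when −5q − 2(1−q) = 3q − 5(1−q), giving q = 3/11.
The value is -5·(3/11) + (-2)·(8/11) = -31/11.

-31/11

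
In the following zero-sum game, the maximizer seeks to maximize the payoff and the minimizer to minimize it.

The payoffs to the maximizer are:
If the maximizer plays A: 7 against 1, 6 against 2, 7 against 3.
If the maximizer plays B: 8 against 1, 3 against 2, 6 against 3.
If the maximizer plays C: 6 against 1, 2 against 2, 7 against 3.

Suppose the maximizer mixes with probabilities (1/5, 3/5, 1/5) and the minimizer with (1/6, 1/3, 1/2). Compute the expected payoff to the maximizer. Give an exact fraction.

Against (1/6, 1/3, 1/2), each row's expected payoff is A: 20/3; B: 16/3; C: 31/6.
Taking the (1/5, 3/5, 1/5)-weighted average: (1/5)·(20/3) + (3/5)·(16/3) + (1/5)·(31/6) = 167/30.

167/30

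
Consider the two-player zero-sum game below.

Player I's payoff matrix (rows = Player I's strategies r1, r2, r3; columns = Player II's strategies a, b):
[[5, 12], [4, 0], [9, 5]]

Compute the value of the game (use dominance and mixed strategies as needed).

Row r2 is strictly dominated by row r3, so Player I never plays it.
The remaining 2×2 game on (r1, r3) × (a, b) has no saddle point. Let Player I play r1 with probability p; indifference gives 5p + 9(1−p) = 12p + 5(1−p), so p = 4/11.
Similarly Player II's optimal q on a is 7/11, and the value is 5·(7/11) + (12)·(4/11) = 83/11.

83/11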